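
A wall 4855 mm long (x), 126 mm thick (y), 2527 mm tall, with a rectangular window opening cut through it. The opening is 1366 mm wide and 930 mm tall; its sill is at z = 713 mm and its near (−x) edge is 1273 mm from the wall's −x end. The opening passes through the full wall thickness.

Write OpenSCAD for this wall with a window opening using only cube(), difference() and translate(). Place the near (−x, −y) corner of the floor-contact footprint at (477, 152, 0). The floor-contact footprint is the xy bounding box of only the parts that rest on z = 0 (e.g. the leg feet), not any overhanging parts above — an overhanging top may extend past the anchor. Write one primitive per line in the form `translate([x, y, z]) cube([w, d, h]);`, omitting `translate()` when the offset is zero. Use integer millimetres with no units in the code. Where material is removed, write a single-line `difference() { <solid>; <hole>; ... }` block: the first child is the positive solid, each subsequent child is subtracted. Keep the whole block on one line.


difference() { translate([477, 152, 0]) cube([4855, 126, 2527]); translate([1750, 152, 713]) cube([1366, 126, 930]); }


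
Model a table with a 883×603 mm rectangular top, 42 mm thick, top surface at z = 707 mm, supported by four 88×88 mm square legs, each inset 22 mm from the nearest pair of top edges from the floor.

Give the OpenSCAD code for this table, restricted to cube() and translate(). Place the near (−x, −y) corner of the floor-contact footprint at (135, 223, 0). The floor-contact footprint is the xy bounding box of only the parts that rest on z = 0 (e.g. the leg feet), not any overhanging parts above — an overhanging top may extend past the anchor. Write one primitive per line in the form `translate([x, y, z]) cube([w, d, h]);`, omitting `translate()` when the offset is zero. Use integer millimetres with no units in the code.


// leg_h = 707 - 42 = 665
translate([113, 201, 665]) cube([883, 603, 42]);
translate([135, 223, 0]) cube([88, 88, 665]);
translate([886, 223, 0]) cube([88, 88, 665]);
translate([135, 694, 0]) cube([88, 88, 665]);
translate([886, 694, 0]) cube([88, 88, 665]);


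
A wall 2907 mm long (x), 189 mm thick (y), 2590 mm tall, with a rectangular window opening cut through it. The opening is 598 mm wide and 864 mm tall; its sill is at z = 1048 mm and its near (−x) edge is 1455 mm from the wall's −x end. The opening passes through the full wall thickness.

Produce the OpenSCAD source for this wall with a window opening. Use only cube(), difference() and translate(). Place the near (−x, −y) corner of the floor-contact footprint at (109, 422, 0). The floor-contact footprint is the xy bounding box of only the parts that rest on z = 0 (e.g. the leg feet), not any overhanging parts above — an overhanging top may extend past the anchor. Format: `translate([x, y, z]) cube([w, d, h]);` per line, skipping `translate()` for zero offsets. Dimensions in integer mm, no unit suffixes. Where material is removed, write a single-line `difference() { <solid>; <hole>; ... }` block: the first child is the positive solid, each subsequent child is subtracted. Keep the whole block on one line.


difference() { translate([109, 422, 0]) cube([2907, 189, 2590]); translate([1564, 422, 1048]) cube([598, 189, 864]); }


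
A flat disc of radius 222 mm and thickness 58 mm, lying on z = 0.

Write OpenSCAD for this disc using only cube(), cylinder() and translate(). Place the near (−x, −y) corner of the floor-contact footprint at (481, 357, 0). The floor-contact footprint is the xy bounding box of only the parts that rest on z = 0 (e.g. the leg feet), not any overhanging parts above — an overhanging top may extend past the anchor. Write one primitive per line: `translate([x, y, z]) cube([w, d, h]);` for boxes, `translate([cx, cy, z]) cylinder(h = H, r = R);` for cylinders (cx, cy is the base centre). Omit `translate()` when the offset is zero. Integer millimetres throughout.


translate([703, 579, 0]) cylinder(h = 58, r = 222);


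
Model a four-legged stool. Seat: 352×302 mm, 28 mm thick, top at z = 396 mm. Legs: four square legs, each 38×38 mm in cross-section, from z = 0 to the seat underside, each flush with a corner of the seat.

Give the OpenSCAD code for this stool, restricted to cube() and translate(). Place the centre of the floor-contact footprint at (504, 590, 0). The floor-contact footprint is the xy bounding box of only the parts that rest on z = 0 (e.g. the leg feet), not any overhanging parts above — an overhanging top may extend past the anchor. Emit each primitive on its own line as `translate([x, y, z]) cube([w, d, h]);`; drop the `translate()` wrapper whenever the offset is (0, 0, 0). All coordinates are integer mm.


// leg_h = 396 - 28 = 368
translate([328, 439, 368]) cube([352, 302, 28]);
translate([328, 439, 0]) cube([38, 38, 368]);
translate([642, 439, 0]) cube([38, 38, 368]);
translate([328, 703, 0]) cube([38, 38, 368]);
translate([642, 703, 0]) cube([38, 38, 368]);


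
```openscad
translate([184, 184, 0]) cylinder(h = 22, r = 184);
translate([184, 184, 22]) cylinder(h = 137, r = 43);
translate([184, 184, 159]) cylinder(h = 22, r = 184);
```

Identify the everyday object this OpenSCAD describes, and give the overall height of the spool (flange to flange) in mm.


A spool. The overall height is 181 mm.

Three coaxial cylinders, large–small–large — a spool. Two 22 mm flanges and a 137 mm core give 22 + 137 + 22 = 181 mm.


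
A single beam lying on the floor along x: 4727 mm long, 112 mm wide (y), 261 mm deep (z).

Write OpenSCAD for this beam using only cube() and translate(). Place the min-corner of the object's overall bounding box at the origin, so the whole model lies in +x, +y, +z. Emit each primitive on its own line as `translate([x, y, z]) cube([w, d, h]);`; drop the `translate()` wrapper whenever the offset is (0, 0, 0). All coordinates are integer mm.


cube([4727, 112, 261]);


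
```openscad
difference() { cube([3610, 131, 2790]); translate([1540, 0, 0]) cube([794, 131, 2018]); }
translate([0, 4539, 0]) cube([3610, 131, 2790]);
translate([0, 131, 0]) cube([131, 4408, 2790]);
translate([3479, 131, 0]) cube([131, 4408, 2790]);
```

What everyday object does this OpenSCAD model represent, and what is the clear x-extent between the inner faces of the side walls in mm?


A single room. The interior width is 3348 mm.

Four walls enclosing a rectangle with a door in the front wall — a room. Outside width 3610 minus two 131 mm walls gives 3348 mm.


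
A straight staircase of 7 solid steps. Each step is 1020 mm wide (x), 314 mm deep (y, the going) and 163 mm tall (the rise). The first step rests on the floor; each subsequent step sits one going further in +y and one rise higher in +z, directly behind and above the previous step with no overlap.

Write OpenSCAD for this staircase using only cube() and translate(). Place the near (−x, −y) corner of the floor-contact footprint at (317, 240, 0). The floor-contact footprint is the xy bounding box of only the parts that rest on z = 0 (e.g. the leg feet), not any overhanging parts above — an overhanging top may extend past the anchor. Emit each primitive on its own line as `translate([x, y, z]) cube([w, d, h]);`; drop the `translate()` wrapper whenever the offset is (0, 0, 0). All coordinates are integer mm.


translate([317, 240, 0]) cube([1020, 314, 163]);
translate([317, 554, 163]) cube([1020, 314, 163]);
translate([317, 868, 326]) cube([1020, 314, 163]);
translate([317, 1182, 489]) cube([1020, 314, 163]);
translate([317, 1496, 652]) cube([1020, 314, 163]);
translate([317, 1810, 815]) cube([1020, 314, 163]);
translate([317, 2124, 978]) cube([1020, 314, 163]);


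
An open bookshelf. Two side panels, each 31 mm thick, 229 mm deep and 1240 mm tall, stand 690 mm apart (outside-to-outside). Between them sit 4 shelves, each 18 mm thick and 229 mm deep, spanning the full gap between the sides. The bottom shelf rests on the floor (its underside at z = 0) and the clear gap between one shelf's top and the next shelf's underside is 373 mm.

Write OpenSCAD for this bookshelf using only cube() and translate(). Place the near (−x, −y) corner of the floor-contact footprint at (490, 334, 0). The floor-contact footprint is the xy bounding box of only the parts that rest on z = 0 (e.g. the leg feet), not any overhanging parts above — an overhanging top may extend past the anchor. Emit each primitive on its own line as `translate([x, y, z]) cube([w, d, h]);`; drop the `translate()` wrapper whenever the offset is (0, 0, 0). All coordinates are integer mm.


translate([490, 334, 0]) cube([31, 229, 1240]);
translate([1149, 334, 0]) cube([31, 229, 1240]);
translate([521, 334, 0]) cube([628, 229, 18]);
translate([521, 334, 391]) cube([628, 229, 18]);
translate([521, 334, 782]) cube([628, 229, 18]);
translate([521, 334, 1173]) cube([628, 229, 18]);


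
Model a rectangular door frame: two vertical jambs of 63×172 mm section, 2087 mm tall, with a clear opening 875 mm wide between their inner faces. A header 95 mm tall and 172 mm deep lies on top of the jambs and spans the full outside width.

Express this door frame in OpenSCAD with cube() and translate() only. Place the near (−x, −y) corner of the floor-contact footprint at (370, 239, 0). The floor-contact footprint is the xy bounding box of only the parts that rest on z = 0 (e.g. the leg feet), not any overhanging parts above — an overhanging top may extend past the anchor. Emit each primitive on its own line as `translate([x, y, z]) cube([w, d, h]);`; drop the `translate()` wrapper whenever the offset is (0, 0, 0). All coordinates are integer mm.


translate([370, 239, 0]) cube([63, 172, 2087]);
translate([1308, 239, 0]) cube([63, 172, 2087]);
translate([370, 239, 2087]) cube([1001, 172, 95]);


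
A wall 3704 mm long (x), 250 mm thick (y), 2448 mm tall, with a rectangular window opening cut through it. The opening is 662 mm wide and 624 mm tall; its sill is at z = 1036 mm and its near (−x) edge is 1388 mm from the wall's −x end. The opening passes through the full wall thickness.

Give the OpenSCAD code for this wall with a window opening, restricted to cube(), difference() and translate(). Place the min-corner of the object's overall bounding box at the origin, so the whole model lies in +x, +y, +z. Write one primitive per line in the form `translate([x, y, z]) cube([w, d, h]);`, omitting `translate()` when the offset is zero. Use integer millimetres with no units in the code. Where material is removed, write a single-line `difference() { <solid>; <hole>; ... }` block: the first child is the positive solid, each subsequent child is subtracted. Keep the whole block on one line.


difference() { cube([3704, 250, 2448]); translate([1388, 0, 1036]) cube([662, 250, 624]); }


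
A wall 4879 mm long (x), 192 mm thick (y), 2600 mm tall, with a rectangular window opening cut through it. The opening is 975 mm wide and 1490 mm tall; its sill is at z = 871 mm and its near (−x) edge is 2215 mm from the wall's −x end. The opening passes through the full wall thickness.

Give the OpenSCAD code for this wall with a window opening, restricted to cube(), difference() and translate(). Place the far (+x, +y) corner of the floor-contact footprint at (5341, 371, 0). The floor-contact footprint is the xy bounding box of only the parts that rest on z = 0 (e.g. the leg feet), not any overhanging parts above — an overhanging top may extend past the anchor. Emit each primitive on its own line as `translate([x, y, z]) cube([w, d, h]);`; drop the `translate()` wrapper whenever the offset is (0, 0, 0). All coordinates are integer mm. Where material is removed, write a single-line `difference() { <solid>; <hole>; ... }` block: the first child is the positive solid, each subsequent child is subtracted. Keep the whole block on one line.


difference() { translate([462, 179, 0]) cube([4879, 192, 2600]); translate([2677, 179, 871]) cube([975, 192, 1490]); }


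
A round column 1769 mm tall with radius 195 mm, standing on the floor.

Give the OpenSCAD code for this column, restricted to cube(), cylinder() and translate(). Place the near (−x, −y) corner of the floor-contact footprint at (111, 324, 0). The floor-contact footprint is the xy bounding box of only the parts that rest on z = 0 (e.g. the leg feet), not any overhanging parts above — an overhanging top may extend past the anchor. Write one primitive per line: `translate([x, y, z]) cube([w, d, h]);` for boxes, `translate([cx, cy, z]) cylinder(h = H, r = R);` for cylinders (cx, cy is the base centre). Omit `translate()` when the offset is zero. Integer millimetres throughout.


translate([306, 519, 0]) cylinder(h = 1769, r = 195);


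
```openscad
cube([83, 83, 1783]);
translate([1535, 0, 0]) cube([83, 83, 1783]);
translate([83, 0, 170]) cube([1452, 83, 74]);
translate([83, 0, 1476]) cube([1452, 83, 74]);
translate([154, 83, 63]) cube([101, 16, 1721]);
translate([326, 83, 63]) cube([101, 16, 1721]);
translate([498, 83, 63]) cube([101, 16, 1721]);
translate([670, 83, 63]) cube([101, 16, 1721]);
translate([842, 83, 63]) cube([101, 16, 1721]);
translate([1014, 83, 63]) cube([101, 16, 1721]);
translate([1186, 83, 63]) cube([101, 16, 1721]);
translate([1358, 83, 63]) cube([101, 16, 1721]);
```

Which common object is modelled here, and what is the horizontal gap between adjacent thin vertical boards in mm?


A fence section. The picket gap is 71 mm.

Two posts, two rails, 8 pickets — a fence section. Span 1452 mm holds 8 pickets of 101 mm with 9 equal gaps: ⌊(1452 − 8·101) / 9⌋ = 71 mm.


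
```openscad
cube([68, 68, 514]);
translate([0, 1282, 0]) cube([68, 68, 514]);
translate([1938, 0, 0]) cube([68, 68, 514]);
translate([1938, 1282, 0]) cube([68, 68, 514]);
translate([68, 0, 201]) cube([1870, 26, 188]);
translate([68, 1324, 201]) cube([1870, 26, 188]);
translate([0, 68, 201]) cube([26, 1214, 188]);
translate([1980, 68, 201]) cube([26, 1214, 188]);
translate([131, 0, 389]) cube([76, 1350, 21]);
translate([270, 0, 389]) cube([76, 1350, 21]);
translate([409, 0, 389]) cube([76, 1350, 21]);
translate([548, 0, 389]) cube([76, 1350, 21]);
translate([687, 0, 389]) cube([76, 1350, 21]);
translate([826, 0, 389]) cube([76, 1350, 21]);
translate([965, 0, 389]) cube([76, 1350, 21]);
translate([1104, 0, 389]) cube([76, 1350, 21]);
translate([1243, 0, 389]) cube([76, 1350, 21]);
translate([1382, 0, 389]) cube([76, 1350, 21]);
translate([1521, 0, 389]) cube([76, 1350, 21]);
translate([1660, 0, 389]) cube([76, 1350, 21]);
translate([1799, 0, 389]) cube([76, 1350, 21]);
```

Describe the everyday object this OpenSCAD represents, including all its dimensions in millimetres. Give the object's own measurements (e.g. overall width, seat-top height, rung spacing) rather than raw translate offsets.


A bed frame 2006 mm long (x) by 1350 mm wide (y). Four 68×68 mm corner posts, 514 mm tall, at the corners of the footprint. Four rails of 26 mm thickness and 188 mm height run between adjacent posts with their undersides at z = 201 mm, their outer faces flush with the outside of the frame (the two x-running rails run between the posts' inner faces; the two y-running rails run between the posts' inner faces). 13 slats, each 76 mm wide (x) and 21 mm thick, lie across the top of the two x-running rails, running the full 1350 mm width of the frame in y; along x they sit between the end posts with a 63 mm gap after the −x posts and between neighbouring slats and before the +x posts.


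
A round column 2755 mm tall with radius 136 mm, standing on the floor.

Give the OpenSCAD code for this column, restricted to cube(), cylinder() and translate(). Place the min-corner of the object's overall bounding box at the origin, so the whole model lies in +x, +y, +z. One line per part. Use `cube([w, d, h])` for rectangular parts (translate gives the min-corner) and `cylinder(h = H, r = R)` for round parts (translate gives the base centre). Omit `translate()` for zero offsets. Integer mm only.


translate([136, 136, 0]) cylinder(h = 2755, r = 136);


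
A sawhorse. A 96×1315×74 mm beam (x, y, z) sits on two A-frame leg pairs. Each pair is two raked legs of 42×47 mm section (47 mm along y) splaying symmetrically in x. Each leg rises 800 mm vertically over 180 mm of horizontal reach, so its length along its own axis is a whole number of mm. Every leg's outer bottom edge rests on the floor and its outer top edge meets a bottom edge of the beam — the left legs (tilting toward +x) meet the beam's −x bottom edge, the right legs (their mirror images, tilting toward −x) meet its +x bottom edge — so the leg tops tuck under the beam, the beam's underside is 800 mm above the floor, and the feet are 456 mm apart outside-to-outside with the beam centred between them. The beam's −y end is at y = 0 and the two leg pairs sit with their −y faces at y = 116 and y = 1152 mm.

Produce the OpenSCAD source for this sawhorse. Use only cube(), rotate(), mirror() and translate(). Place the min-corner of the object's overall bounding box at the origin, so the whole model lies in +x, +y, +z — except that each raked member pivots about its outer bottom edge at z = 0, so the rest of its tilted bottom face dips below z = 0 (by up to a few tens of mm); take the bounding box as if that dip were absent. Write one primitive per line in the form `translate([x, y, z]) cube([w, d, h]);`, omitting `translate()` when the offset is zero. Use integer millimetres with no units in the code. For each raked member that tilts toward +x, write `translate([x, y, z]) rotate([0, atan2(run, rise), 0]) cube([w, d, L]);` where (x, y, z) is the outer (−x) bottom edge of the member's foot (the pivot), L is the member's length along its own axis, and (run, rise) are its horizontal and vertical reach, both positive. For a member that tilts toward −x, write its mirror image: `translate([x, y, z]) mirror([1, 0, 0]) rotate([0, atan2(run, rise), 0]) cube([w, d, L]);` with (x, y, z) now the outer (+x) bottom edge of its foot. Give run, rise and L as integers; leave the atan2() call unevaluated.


// leg length = √(180² + 800²) = 820
// right-leg outer foot x = 2·180 + 96 = 456
// beam min-corner = (180, 0, 800)
translate([180, 0, 800]) cube([96, 1315, 74]);
translate([0, 116, 0]) rotate([0, atan2(180, 800), 0]) cube([42, 47, 820]);
translate([456, 116, 0]) mirror([1, 0, 0]) rotate([0, atan2(180, 800), 0]) cube([42, 47, 820]);
translate([0, 1152, 0]) rotate([0, atan2(180, 800), 0]) cube([42, 47, 820]);
translate([456, 1152, 0]) mirror([1, 0, 0]) rotate([0, atan2(180, 800), 0]) cube([42, 47, 820]);


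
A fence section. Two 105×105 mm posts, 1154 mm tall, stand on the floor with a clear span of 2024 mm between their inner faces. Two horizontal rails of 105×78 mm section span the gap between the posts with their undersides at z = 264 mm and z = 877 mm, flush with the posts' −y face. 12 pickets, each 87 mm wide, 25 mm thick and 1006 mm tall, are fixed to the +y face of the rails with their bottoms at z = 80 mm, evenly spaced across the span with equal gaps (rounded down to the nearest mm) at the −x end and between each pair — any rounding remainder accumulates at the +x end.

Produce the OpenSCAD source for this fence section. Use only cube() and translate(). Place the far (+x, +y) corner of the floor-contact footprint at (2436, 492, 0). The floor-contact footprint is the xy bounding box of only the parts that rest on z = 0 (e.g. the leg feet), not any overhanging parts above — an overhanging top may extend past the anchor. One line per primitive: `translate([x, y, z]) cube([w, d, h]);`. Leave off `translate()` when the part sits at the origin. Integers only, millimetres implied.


translate([202, 387, 0]) cube([105, 105, 1154]);
translate([2331, 387, 0]) cube([105, 105, 1154]);
translate([307, 387, 264]) cube([2024, 105, 78]);
translate([307, 387, 877]) cube([2024, 105, 78]);
translate([382, 492, 80]) cube([87, 25, 1006]);
translate([544, 492, 80]) cube([87, 25, 1006]);
translate([706, 492, 80]) cube([87, 25, 1006]);
translate([868, 492, 80]) cube([87, 25, 1006]);
translate([1030, 492, 80]) cube([87, 25, 1006]);
translate([1192, 492, 80]) cube([87, 25, 1006]);
translate([1354, 492, 80]) cube([87, 25, 1006]);
translate([1516, 492, 80]) cube([87, 25, 1006]);
translate([1678, 492, 80]) cube([87, 25, 1006]);
translate([1840, 492, 80]) cube([87, 25, 1006]);
translate([2002, 492, 80]) cube([87, 25, 1006]);
translate([2164, 492, 80]) cube([87, 25, 1006]);


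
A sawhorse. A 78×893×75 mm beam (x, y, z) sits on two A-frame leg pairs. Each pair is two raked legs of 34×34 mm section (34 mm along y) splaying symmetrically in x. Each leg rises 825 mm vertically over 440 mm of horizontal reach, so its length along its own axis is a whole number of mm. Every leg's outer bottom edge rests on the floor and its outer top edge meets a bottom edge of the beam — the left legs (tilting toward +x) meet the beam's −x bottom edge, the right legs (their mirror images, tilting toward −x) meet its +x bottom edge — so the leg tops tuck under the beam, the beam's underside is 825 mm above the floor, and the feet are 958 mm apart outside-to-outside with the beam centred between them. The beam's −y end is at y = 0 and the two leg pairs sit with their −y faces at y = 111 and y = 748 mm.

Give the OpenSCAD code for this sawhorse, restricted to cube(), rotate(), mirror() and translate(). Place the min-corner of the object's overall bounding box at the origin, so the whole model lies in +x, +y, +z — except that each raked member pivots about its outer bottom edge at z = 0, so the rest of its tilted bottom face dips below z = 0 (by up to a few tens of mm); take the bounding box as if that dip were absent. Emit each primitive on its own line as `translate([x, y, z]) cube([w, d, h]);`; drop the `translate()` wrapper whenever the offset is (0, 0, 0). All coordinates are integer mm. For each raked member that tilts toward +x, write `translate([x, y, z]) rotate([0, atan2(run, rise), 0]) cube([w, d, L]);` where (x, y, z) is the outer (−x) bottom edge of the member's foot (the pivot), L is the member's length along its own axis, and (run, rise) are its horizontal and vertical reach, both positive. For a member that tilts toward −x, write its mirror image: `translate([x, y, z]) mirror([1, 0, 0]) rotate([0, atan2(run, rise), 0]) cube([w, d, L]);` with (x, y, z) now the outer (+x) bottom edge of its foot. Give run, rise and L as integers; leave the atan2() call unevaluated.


translate([440, 0, 825]) cube([78, 893, 75]);
translate([0, 111, 0]) rotate([0, atan2(440, 825), 0]) cube([34, 34, 935]);
translate([958, 111, 0]) mirror([1, 0, 0]) rotate([0, atan2(440, 825), 0]) cube([34, 34, 935]);
translate([0, 748, 0]) rotate([0, atan2(440, 825), 0]) cube([34, 34, 935]);
translate([958, 748, 0]) mirror([1, 0, 0]) rotate([0, atan2(440, 825), 0]) cube([34, 34, 935]);


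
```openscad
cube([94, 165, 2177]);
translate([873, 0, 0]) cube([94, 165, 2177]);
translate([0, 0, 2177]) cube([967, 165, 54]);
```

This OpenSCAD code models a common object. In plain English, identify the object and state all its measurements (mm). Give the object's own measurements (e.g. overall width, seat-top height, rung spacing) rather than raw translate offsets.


A door frame. The clear opening is 779 mm wide and 2177 mm high. Two 94 mm wide jambs, 165 mm deep, stand either side of the opening from the floor to the top of the opening. A 54 mm thick head sits across the top of both jambs, spanning the full outside width of the frame.


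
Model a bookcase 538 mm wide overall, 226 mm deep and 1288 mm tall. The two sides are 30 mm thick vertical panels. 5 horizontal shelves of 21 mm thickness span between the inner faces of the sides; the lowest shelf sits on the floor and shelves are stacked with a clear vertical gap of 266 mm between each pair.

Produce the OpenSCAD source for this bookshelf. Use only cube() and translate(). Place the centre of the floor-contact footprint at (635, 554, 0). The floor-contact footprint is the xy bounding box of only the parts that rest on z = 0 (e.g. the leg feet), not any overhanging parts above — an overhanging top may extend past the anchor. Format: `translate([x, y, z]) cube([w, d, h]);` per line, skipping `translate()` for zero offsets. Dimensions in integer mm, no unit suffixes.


translate([366, 441, 0]) cube([30, 226, 1288]);
translate([874, 441, 0]) cube([30, 226, 1288]);
translate([396, 441, 0]) cube([478, 226, 21]);
translate([396, 441, 287]) cube([478, 226, 21]);
translate([396, 441, 574]) cube([478, 226, 21]);
translate([396, 441, 861]) cube([478, 226, 21]);
translate([396, 441, 1148]) cube([478, 226, 21]);


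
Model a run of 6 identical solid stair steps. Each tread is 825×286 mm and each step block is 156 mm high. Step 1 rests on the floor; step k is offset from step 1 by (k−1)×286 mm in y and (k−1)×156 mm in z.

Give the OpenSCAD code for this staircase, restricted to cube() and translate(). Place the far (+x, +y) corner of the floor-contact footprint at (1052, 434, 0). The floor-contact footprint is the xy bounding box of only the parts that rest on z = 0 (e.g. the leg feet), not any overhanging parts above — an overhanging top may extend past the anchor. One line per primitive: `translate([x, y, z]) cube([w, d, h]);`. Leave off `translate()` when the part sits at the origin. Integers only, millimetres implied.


translate([227, 148, 0]) cube([825, 286, 156]);
translate([227, 434, 156]) cube([825, 286, 156]);
translate([227, 720, 312]) cube([825, 286, 156]);
translate([227, 1006, 468]) cube([825, 286, 156]);
translate([227, 1292, 624]) cube([825, 286, 156]);
translate([227, 1578, 780]) cube([825, 286, 156]);


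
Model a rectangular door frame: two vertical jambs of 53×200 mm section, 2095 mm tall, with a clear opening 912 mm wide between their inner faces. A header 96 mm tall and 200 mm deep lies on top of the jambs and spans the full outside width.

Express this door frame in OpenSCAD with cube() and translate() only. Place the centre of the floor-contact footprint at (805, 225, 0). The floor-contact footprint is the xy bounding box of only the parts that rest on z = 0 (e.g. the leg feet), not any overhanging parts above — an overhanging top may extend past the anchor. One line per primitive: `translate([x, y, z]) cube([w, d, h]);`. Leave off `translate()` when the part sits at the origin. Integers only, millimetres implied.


translate([296, 125, 0]) cube([53, 200, 2095]);
translate([1261, 125, 0]) cube([53, 200, 2095]);
translate([296, 125, 2095]) cube([1018, 200, 96]);


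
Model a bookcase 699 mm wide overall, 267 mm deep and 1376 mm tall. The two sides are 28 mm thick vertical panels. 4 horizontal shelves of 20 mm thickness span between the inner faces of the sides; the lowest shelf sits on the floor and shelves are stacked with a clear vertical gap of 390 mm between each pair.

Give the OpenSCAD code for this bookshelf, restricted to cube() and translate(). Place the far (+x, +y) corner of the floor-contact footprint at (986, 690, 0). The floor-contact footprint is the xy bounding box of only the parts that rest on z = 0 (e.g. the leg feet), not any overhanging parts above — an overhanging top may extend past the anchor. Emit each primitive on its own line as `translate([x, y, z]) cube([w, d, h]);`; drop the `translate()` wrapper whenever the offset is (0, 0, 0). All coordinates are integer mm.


translate([287, 423, 0]) cube([28, 267, 1376]);
translate([958, 423, 0]) cube([28, 267, 1376]);
translate([315, 423, 0]) cube([643, 267, 20]);
translate([315, 423, 410]) cube([643, 267, 20]);
translate([315, 423, 820]) cube([643, 267, 20]);
translate([315, 423, 1230]) cube([643, 267, 20]);


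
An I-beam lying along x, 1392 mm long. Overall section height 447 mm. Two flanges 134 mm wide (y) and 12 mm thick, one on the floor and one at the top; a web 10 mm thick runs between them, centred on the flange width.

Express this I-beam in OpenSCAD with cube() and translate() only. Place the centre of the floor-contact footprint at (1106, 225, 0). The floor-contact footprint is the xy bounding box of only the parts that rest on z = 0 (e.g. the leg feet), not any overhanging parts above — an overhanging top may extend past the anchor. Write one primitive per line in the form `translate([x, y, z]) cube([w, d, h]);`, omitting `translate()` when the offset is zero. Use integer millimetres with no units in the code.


translate([410, 158, 0]) cube([1392, 134, 12]);
translate([410, 220, 12]) cube([1392, 10, 423]);
translate([410, 158, 435]) cube([1392, 134, 12]);


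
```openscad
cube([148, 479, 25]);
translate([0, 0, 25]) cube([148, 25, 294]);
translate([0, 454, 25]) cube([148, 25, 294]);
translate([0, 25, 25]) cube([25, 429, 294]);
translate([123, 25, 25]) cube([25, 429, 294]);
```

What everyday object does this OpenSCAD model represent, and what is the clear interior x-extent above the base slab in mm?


An open box. The internal width is 98 mm.

A 148×479 base slab with four walls standing on it — an open box. The base is 148 mm wide and the walls are 25 mm thick, so the internal width is 148 − 2 × 25 = 98 mm.


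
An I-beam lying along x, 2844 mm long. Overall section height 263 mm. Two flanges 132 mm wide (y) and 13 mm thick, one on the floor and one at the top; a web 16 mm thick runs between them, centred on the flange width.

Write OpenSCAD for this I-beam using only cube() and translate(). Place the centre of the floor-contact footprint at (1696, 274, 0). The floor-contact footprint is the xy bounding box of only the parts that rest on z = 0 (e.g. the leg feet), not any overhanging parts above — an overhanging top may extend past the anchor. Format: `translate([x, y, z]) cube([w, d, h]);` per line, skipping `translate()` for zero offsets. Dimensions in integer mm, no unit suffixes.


translate([274, 208, 0]) cube([2844, 132, 13]);
translate([274, 266, 13]) cube([2844, 16, 237]);
translate([274, 208, 250]) cube([2844, 132, 13]);


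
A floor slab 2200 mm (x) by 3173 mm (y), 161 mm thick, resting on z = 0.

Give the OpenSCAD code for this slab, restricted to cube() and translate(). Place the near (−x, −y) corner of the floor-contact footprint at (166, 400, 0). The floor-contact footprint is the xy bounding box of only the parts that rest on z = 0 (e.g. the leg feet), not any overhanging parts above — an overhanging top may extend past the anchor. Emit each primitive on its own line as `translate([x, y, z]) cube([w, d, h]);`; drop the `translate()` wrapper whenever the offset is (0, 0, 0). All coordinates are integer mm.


translate([166, 400, 0]) cube([2200, 3173, 161]);


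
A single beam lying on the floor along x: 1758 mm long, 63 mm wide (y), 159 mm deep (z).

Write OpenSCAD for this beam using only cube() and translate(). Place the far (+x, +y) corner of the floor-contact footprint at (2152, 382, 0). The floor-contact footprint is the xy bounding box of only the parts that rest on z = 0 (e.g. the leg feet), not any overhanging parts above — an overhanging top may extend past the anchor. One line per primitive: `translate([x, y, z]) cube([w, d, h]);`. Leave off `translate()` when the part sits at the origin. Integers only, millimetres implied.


translate([394, 319, 0]) cube([1758, 63, 159]);


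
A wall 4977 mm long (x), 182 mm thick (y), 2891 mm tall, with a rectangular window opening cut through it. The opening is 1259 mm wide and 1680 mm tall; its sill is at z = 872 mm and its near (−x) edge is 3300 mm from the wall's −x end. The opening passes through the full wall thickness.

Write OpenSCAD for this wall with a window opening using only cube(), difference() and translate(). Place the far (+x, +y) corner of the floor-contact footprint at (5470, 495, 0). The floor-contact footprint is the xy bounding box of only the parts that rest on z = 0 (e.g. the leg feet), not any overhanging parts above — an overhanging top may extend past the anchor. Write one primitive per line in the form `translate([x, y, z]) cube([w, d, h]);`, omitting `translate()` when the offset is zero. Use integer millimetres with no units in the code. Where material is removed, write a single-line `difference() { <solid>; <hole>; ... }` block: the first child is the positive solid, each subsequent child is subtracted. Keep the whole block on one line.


difference() { translate([493, 313, 0]) cube([4977, 182, 2891]); translate([3793, 313, 872]) cube([1259, 182, 1680]); }


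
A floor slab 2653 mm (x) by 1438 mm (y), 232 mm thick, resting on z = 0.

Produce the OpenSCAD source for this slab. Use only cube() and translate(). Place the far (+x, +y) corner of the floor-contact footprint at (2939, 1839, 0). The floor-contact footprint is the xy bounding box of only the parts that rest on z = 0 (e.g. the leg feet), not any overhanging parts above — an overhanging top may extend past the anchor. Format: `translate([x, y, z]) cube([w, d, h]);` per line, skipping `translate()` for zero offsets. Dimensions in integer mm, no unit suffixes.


translate([286, 401, 0]) cube([2653, 1438, 232]);


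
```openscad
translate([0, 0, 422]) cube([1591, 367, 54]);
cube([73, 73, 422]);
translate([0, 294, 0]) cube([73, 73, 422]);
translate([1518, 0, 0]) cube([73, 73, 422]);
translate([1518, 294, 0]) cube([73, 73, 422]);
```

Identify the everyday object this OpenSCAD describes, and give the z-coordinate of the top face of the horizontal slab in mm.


A bench. The seat-top height is 476 mm.

A long slab on four corner posts — a bench. The slab sits at z = 422 with thickness 54, so the top is 422 + 54 = 476 mm.


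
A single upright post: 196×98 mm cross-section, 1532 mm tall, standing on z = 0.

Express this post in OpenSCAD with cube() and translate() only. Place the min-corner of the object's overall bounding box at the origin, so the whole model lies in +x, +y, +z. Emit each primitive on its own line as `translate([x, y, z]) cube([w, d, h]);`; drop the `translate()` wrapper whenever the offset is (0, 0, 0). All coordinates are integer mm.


cube([196, 98, 1532]);


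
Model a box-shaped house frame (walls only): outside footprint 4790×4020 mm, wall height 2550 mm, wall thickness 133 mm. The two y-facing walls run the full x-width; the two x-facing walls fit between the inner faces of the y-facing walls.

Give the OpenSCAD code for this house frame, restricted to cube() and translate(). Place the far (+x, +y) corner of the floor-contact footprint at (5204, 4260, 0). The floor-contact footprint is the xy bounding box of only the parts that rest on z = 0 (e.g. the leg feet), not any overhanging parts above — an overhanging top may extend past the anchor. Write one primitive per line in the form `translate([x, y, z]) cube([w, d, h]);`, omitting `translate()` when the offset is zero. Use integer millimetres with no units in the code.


translate([414, 240, 0]) cube([4790, 133, 2550]);
translate([414, 4127, 0]) cube([4790, 133, 2550]);
translate([414, 373, 0]) cube([133, 3754, 2550]);
translate([5071, 373, 0]) cube([133, 3754, 2550]);


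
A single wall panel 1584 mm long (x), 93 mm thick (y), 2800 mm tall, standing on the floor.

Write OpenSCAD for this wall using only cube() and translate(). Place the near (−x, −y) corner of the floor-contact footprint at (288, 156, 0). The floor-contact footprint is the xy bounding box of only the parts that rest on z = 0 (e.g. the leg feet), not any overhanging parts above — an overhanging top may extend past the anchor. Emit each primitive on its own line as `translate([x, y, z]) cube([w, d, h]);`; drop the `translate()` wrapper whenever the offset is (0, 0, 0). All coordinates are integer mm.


translate([288, 156, 0]) cube([1584, 93, 2800]);


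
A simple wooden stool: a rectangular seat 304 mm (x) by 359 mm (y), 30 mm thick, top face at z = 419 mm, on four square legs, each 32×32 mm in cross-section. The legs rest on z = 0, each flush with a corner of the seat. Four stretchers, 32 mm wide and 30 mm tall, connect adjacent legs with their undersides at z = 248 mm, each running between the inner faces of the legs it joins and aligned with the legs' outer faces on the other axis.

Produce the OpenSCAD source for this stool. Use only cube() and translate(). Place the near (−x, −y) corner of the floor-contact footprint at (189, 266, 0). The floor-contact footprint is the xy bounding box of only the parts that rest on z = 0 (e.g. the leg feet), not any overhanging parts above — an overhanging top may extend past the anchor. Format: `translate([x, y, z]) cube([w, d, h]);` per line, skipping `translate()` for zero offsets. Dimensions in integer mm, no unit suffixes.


translate([189, 266, 389]) cube([304, 359, 30]);
translate([189, 266, 0]) cube([32, 32, 389]);
translate([461, 266, 0]) cube([32, 32, 389]);
translate([189, 593, 0]) cube([32, 32, 389]);
translate([461, 593, 0]) cube([32, 32, 389]);
translate([221, 266, 248]) cube([240, 32, 30]);
translate([221, 593, 248]) cube([240, 32, 30]);
translate([189, 298, 248]) cube([32, 295, 30]);
translate([461, 298, 248]) cube([32, 295, 30]);


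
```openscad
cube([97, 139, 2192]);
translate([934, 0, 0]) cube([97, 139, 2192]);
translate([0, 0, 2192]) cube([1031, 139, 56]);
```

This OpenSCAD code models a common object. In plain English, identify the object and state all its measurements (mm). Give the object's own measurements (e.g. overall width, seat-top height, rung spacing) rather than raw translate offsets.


A door frame. The clear opening is 837 mm wide and 2192 mm high. Two 97 mm wide jambs, 139 mm deep, stand either side of the opening from the floor to the top of the opening. A 56 mm thick head sits across the top of both jambs, spanning the full outside width of the frame.


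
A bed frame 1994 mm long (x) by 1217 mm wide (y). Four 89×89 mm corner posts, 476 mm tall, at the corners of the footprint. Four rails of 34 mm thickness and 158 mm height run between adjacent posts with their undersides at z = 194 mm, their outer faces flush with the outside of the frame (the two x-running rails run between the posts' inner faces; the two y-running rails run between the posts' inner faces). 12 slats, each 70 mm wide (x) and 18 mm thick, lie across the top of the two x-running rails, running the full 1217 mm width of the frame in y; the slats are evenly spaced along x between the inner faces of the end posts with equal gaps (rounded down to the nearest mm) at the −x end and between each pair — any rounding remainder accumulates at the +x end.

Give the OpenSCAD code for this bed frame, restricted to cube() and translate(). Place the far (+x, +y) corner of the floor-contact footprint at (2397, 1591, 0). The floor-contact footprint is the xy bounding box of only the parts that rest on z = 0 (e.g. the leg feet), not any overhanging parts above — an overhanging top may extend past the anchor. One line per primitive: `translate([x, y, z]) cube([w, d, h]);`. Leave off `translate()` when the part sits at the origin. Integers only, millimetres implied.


// slat z = rail_z + rail_h = 194 + 158 = 352
// slat gap = ⌊(1816 − 12·70) / 13⌋ = 75
translate([403, 374, 0]) cube([89, 89, 476]);
translate([403, 1502, 0]) cube([89, 89, 476]);
translate([2308, 374, 0]) cube([89, 89, 476]);
translate([2308, 1502, 0]) cube([89, 89, 476]);
translate([492, 374, 194]) cube([1816, 34, 158]);
translate([492, 1557, 194]) cube([1816, 34, 158]);
translate([403, 463, 194]) cube([34, 1039, 158]);
translate([2363, 463, 194]) cube([34, 1039, 158]);
translate([567, 374, 352]) cube([70, 1217, 18]);
translate([712, 374, 352]) cube([70, 1217, 18]);
translate([857, 374, 352]) cube([70, 1217, 18]);
translate([1002, 374, 352]) cube([70, 1217, 18]);
translate([1147, 374, 352]) cube([70, 1217, 18]);
translate([1292, 374, 352]) cube([70, 1217, 18]);
translate([1437, 374, 352]) cube([70, 1217, 18]);
translate([1582, 374, 352]) cube([70, 1217, 18]);
translate([1727, 374, 352]) cube([70, 1217, 18]);
translate([1872, 374, 352]) cube([70, 1217, 18]);
translate([2017, 374, 352]) cube([70, 1217, 18]);
translate([2162, 374, 352]) cube([70, 1217, 18]);


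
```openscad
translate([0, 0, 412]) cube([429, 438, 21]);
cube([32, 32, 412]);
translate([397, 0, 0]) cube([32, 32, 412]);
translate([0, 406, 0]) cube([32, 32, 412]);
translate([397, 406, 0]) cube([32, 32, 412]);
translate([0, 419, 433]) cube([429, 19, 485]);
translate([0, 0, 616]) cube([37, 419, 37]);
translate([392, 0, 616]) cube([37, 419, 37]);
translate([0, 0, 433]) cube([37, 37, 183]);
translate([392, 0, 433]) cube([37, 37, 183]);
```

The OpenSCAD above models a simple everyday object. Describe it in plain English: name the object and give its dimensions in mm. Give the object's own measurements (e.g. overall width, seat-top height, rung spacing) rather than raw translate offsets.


A chair. The seat is a 429×438×21 mm slab with its top at z = 433 mm, on four 32×32 mm corner legs (flush with the seat edges, standing on z = 0). A flat backrest 19 mm thick, 485 mm tall, spans the full seat width and rises from the seat top along its +y edge, rear face flush with the rear of the seat. Two armrests of 37×37 mm section run along each side from the seat's front edge to the front of the backrest, top faces 220 mm above the seat top and outer faces flush with the seat's x-edges; a 37×37 mm post under the front of each armrest stands on the seat at the front corner.
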